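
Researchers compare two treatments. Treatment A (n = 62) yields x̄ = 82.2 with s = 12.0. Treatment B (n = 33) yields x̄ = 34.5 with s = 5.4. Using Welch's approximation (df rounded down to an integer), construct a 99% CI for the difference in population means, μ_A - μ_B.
(42.99, 52.41)

Difference: x̄₁ - x̄₂ = 47.70
SE = √(s₁²/n₁ + s₂²/n₂) = √(12.0²/62 + 5.4²/33) = 1.7906
df = 91.11 → 91 (Welch–Satterthwaite, rounded down)
t* = 2.631

CI: 47.70 ± 2.631 · 1.7906 = 47.70 ± 4.71 = (42.99, 52.41)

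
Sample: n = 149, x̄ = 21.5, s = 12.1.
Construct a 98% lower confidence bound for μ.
μ ≥ 19.45

Lower bound (one-sided):
t* = 2.072 (one-sided for 98%)
Lower bound = x̄ - t* · s/√n = 21.5 - 2.072 · 12.1/√149 = 19.45

We are 98% confident that μ ≥ 19.45.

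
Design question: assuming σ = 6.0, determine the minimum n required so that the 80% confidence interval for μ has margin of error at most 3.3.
n ≥ 6

For margin E ≤ 3.3:
n ≥ (z* · σ / E)²
n ≥ (1.282 · 6.0 / 3.3)²
n ≥ 5.43

Minimum n = 6 (rounding up)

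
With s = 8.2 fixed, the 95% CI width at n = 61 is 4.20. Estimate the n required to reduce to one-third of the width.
n ≈ 549

CI width ∝ 1/√n
To reduce width by factor 3, need √n to grow by 3 → need 3² = 9 times as many samples.

Current: n = 61, width = 4.20
New: n = 549, width ≈ 1.37

Width reduced by factor of 4.20/1.37 = 3.07.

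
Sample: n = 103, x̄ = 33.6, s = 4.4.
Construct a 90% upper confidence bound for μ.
μ ≤ 34.16

Upper bound (one-sided):
t* = 1.290 (one-sided for 90%)
Upper bound = x̄ + t* · s/√n = 33.6 + 1.290 · 4.4/√103 = 34.16

We are 90% confident that μ ≤ 34.16.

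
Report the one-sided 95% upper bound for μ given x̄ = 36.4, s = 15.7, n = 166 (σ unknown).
μ ≤ 38.42

Upper bound (one-sided):
t* = 1.654 (one-sided for 95%)
Upper bound = x̄ + t* · s/√n = 36.4 + 1.654 · 15.7/√166 = 38.42

We are 95% confident that μ ≤ 38.42.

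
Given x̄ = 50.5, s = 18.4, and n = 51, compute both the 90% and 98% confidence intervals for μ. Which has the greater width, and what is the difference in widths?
98% CI is wider by 3.74

df = 50
90% CI: t* = 1.676, (46.18, 54.82), width = 2 · t* · s/√n = 8.64
98% CI: t* = 2.403, (44.31, 56.69), width = 2 · t* · s/√n = 12.38

The 98% CI is wider by 12.38 - 8.64 = 3.74.
Higher confidence requires a wider interval.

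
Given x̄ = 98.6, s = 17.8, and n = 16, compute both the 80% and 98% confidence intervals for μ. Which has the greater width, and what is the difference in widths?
98% CI is wider by 11.23

df = 15
80% CI: t* = 1.341, (92.63, 104.57), width = 2 · t* · s/√n = 11.93
98% CI: t* = 2.602, (87.02, 110.18), width = 2 · t* · s/√n = 23.16

The 98% CI is wider by 23.16 - 11.93 = 11.23.
Higher confidence requires a wider interval.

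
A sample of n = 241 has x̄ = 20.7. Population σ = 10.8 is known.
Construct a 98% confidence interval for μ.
(19.08, 22.32)

z-interval (σ known):
z* = 2.326 for 98% confidence

Margin of error = z* · σ/√n = 2.326 · 10.8/√241 = 1.62

CI: (20.7 - 1.62, 20.7 + 1.62) = (19.08, 22.32)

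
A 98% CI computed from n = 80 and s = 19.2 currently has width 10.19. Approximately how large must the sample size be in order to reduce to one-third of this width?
n ≈ 720

CI width ∝ 1/√n
To reduce width by factor 3, need √n to grow by 3 → need 3² = 9 times as many samples.

Current: n = 80, width = 10.19
New: n = 720, width ≈ 3.34

Width reduced by factor of 10.19/3.34 = 3.05.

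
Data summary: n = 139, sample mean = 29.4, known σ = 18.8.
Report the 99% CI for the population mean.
(25.29, 33.51)

z-interval (σ known):
z* = 2.576 for 99% confidence

Margin of error = z* · σ/√n = 2.576 · 18.8/√139 = 4.11

CI: (29.4 - 4.11, 29.4 + 4.11) = (25.29, 33.51)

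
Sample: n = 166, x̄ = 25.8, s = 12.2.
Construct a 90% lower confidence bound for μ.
μ ≥ 24.58

Lower bound (one-sided):
t* = 1.287 (one-sided for 90%)
Lower bound = x̄ - t* · s/√n = 25.8 - 1.287 · 12.2/√166 = 24.58

We are 90% confident that μ ≥ 24.58.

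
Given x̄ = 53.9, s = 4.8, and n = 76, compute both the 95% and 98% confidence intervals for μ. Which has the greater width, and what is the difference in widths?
98% CI is wider by 0.43

df = 75
95% CI: t* = 1.992, (52.80, 55.00), width = 2 · t* · s/√n = 2.19
98% CI: t* = 2.377, (52.59, 55.21), width = 2 · t* · s/√n = 2.62

The 98% CI is wider by 2.62 - 2.19 = 0.43.
Higher confidence requires a wider interval.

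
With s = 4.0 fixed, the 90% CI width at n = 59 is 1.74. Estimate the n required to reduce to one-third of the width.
n ≈ 531

CI width ∝ 1/√n
To reduce width by factor 3, need √n to grow by 3 → need 3² = 9 times as many samples.

Current: n = 59, width = 1.74
New: n = 531, width ≈ 0.57

Width reduced by factor of 1.74/0.57 = 3.05.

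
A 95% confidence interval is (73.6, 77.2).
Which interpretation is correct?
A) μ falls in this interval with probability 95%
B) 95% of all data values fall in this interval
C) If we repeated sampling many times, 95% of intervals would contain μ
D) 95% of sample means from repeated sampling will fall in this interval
C

A) Wrong — μ is fixed; the randomness lives in the interval, not in μ.
B) Wrong — a CI is about the parameter μ, not individual data values.
C) Correct — this is the frequentist long-run coverage interpretation.
D) Wrong — coverage applies to intervals containing μ, not to future x̄ values.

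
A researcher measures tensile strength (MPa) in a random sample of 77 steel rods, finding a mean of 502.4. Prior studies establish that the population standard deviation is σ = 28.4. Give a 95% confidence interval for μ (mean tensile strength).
(496.06, 508.74)

z-interval (σ known):
z* = 1.960 for 95% confidence

Margin of error = z* · σ/√n = 1.960 · 28.4/√77 = 6.34

CI: (502.4 - 6.34, 502.4 + 6.34) = (496.06, 508.74)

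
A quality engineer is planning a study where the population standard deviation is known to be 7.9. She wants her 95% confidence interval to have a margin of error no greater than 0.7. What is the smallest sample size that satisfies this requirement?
n ≥ 490

For margin E ≤ 0.7:
n ≥ (z* · σ / E)²
n ≥ (1.960 · 7.9 / 0.7)²
n ≥ 489.29

Minimum n = 490 (rounding up)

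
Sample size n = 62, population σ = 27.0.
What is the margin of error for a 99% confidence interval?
Margin of error = 8.83

Margin of error = z* · σ/√n
= 2.576 · 27.0/√62
= 2.576 · 27.0/7.8740
= 8.83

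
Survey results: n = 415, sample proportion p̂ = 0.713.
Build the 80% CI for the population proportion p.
(0.685, 0.741)

Proportion CI:
SE = √(p̂(1-p̂)/n) = √(0.713 · 0.287 / 415) = 0.02221

z* = 1.282
Margin = z* · SE = 1.282 · 0.02221 = 0.0285

CI: 0.713 ± 0.0285 = (0.685, 0.741)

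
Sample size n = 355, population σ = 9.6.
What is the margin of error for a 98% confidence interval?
Margin of error = 1.19

Margin of error = z* · σ/√n
= 2.326 · 9.6/√355
= 2.326 · 9.6/18.8414
= 1.19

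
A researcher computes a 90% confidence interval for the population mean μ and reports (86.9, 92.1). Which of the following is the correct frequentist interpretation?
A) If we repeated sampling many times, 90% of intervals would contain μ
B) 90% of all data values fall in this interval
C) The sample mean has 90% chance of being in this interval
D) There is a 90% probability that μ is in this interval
A

A) Correct — this is the frequentist long-run coverage interpretation.
B) Wrong — a CI is about the parameter μ, not individual data values.
C) Wrong — x̄ is observed and sits in the interval by construction.
D) Wrong — μ is fixed; the randomness lives in the interval, not in μ.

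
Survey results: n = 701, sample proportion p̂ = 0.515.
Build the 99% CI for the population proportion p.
(0.466, 0.564)

Proportion CI:
SE = √(p̂(1-p̂)/n) = √(0.515 · 0.485 / 701) = 0.01888

z* = 2.576
Margin = z* · SE = 2.576 · 0.01888 = 0.0486

CI: 0.515 ± 0.0486 = (0.466, 0.564)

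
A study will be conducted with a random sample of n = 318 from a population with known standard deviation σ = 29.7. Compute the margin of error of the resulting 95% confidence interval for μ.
Margin of error = 3.26

Margin of error = z* · σ/√n
= 1.960 · 29.7/√318
= 1.960 · 29.7/17.8326
= 3.26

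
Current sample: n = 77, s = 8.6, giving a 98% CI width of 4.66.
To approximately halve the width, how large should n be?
n ≈ 308

CI width ∝ 1/√n
To reduce width by factor 2, need √n to grow by 2 → need 2² = 4 times as many samples.

Current: n = 77, width = 4.66
New: n = 308, width ≈ 2.29

Width reduced by factor of 4.66/2.29 = 2.03.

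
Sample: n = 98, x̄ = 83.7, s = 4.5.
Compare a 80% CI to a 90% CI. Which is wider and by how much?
90% CI is wider by 0.34

df = 97
80% CI: t* = 1.290, (83.11, 84.29), width = 2 · t* · s/√n = 1.17
90% CI: t* = 1.661, (82.94, 84.46), width = 2 · t* · s/√n = 1.51

The 90% CI is wider by 1.51 - 1.17 = 0.34.
Higher confidence requires a wider interval.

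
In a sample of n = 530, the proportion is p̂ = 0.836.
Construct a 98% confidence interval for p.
(0.799, 0.873)

Proportion CI:
SE = √(p̂(1-p̂)/n) = √(0.836 · 0.164 / 530) = 0.01608

z* = 2.326
Margin = z* · SE = 2.326 · 0.01608 = 0.0374

CI: 0.836 ± 0.0374 = (0.799, 0.873)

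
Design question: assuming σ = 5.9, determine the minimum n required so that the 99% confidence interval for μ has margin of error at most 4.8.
n ≥ 11

For margin E ≤ 4.8:
n ≥ (z* · σ / E)²
n ≥ (2.576 · 5.9 / 4.8)²
n ≥ 10.03

Minimum n = 11 (rounding up)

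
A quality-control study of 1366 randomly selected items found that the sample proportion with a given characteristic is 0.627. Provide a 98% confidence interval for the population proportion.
(0.597, 0.657)

Proportion CI:
SE = √(p̂(1-p̂)/n) = √(0.627 · 0.373 / 1366) = 0.01308

z* = 2.326
Margin = z* · SE = 2.326 · 0.01308 = 0.0304

CI: 0.627 ± 0.0304 = (0.597, 0.657)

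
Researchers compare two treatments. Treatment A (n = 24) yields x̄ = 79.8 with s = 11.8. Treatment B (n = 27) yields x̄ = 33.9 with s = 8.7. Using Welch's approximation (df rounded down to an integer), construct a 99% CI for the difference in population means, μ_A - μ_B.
(37.98, 53.82)

Difference: x̄₁ - x̄₂ = 45.90
SE = √(s₁²/n₁ + s₂²/n₂) = √(11.8²/24 + 8.7²/27) = 2.9334
df = 41.94 → 41 (Welch–Satterthwaite, rounded down)
t* = 2.701

CI: 45.90 ± 2.701 · 2.9334 = 45.90 ± 7.92 = (37.98, 53.82)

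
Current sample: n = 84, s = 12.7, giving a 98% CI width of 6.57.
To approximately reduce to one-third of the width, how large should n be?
n ≈ 756

CI width ∝ 1/√n
To reduce width by factor 3, need √n to grow by 3 → need 3² = 9 times as many samples.

Current: n = 84, width = 6.57
New: n = 756, width ≈ 2.15

Width reduced by factor of 6.57/2.15 = 3.06.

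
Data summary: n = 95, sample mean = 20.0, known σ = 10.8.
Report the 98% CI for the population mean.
(17.42, 22.58)

z-interval (σ known):
z* = 2.326 for 98% confidence

Margin of error = z* · σ/√n = 2.326 · 10.8/√95 = 2.58

CI: (20.0 - 2.58, 20.0 + 2.58) = (17.42, 22.58)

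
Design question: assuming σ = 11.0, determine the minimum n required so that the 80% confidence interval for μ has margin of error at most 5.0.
n ≥ 8

For margin E ≤ 5.0:
n ≥ (z* · σ / E)²
n ≥ (1.282 · 11.0 / 5.0)²
n ≥ 7.95

Minimum n = 8 (rounding up)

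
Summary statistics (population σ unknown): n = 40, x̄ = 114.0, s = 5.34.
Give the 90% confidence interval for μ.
(112.58, 115.42)

t-interval (σ unknown):
df = n - 1 = 39
t* = 1.685 for 90% confidence

Margin of error = t* · s/√n = 1.685 · 5.34/√40 = 1.42

CI: (112.58, 115.42)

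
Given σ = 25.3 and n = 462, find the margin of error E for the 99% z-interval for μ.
Margin of error = 3.03

Margin of error = z* · σ/√n
= 2.576 · 25.3/√462
= 2.576 · 25.3/21.4942
= 3.03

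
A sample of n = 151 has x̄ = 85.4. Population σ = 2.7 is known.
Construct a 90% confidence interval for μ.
(85.04, 85.76)

z-interval (σ known):
z* = 1.645 for 90% confidence

Margin of error = z* · σ/√n = 1.645 · 2.7/√151 = 0.36

CI: (85.4 - 0.36, 85.4 + 0.36) = (85.04, 85.76)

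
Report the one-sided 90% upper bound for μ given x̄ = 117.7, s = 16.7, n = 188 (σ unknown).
μ ≤ 119.27

Upper bound (one-sided):
t* = 1.286 (one-sided for 90%)
Upper bound = x̄ + t* · s/√n = 117.7 + 1.286 · 16.7/√188 = 119.27

We are 90% confident that μ ≤ 119.27.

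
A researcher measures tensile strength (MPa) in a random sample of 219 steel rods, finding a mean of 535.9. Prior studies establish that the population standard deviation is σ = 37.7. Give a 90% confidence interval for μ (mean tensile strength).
(531.71, 540.09)

z-interval (σ known):
z* = 1.645 for 90% confidence

Margin of error = z* · σ/√n = 1.645 · 37.7/√219 = 4.19

CI: (535.9 - 4.19, 535.9 + 4.19) = (531.71, 540.09)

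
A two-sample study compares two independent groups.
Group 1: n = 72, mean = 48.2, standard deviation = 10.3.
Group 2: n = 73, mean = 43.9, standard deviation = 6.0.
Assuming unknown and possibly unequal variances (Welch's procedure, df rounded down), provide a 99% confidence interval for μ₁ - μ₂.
(0.63, 7.97)

Difference: x̄₁ - x̄₂ = 4.30
SE = √(s₁²/n₁ + s₂²/n₂) = √(10.3²/72 + 6.0²/73) = 1.4024
df = 113.90 → 113 (Welch–Satterthwaite, rounded down)
t* = 2.620

CI: 4.30 ± 2.620 · 1.4024 = 4.30 ± 3.67 = (0.63, 7.97)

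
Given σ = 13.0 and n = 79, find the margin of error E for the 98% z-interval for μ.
Margin of error = 3.40

Margin of error = z* · σ/√n
= 2.326 · 13.0/√79
= 2.326 · 13.0/8.8882
= 3.40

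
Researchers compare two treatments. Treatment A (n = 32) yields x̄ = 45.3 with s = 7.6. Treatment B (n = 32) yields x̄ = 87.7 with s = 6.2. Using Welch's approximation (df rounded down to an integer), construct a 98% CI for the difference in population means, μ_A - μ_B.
(-46.55, -38.25)

Difference: x̄₁ - x̄₂ = -42.40
SE = √(s₁²/n₁ + s₂²/n₂) = √(7.6²/32 + 6.2²/32) = 1.7339
df = 59.60 → 59 (Welch–Satterthwaite, rounded down)
t* = 2.391

CI: -42.40 ± 2.391 · 1.7339 = -42.40 ± 4.15 = (-46.55, -38.25)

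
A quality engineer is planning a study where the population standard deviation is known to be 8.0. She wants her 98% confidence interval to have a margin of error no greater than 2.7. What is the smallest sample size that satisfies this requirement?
n ≥ 48

For margin E ≤ 2.7:
n ≥ (z* · σ / E)²
n ≥ (2.326 · 8.0 / 2.7)²
n ≥ 47.50

Minimum n = 48 (rounding up)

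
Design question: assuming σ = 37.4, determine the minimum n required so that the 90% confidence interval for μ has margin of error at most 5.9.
n ≥ 109

For margin E ≤ 5.9:
n ≥ (z* · σ / E)²
n ≥ (1.645 · 37.4 / 5.9)²
n ≥ 108.74

Minimum n = 109 (rounding up)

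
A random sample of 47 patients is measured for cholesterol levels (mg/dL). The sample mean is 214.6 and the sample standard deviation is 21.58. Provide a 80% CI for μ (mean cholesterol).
(210.51, 218.69)

t-interval (σ unknown):
df = n - 1 = 46
t* = 1.300 for 80% confidence

Margin of error = t* · s/√n = 1.300 · 21.58/√47 = 4.09

CI: (210.51, 218.69)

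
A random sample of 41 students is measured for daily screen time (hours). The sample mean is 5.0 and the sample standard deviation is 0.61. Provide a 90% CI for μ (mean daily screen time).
(4.84, 5.16)

t-interval (σ unknown):
df = n - 1 = 40
t* = 1.684 for 90% confidence

Margin of error = t* · s/√n = 1.684 · 0.61/√41 = 0.16

CI: (4.84, 5.16)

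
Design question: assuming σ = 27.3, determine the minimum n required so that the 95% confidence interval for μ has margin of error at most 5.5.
n ≥ 95

For margin E ≤ 5.5:
n ≥ (z* · σ / E)²
n ≥ (1.960 · 27.3 / 5.5)²
n ≥ 94.65

Minimum n = 95 (rounding up)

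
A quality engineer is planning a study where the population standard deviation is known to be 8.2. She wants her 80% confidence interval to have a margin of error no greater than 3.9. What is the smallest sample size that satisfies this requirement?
n ≥ 8

For margin E ≤ 3.9:
n ≥ (z* · σ / E)²
n ≥ (1.282 · 8.2 / 3.9)²
n ≥ 7.27

Minimum n = 8 (rounding up)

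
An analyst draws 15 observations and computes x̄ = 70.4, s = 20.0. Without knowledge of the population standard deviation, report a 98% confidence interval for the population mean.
(56.85, 83.95)

t-interval (σ unknown):
df = n - 1 = 14
t* = 2.624 for 98% confidence

Margin of error = t* · s/√n = 2.624 · 20.0/√15 = 13.55

CI: (56.85, 83.95)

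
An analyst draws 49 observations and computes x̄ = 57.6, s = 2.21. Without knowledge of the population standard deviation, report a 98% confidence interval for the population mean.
(56.84, 58.36)

t-interval (σ unknown):
df = n - 1 = 48
t* = 2.407 for 98% confidence

Margin of error = t* · s/√n = 2.407 · 2.21/√49 = 0.76

CI: (56.84, 58.36)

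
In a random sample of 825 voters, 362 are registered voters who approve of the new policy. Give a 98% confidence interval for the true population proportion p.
(0.399, 0.479)

Proportion CI:
p̂ = 362/825 = 0.43879
SE = √(p̂(1-p̂)/n) = √(0.43879 · 0.56121 / 825) = 0.01728

z* = 2.326
Margin = z* · SE = 2.326 · 0.01728 = 0.0402

CI: 0.43879 ± 0.0402 = (0.399, 0.479)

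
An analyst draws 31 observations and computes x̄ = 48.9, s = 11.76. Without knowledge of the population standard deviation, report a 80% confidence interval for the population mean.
(46.13, 51.67)

t-interval (σ unknown):
df = n - 1 = 30
t* = 1.310 for 80% confidence

Margin of error = t* · s/√n = 1.310 · 11.76/√31 = 2.77

CI: (46.13, 51.67)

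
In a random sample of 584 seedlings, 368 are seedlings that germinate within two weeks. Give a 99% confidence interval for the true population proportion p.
(0.579, 0.682)

Proportion CI:
p̂ = 368/584 = 0.63014
SE = √(p̂(1-p̂)/n) = √(0.63014 · 0.36986 / 584) = 0.01998

z* = 2.576
Margin = z* · SE = 2.576 · 0.01998 = 0.0515

CI: 0.63014 ± 0.0515 = (0.579, 0.682)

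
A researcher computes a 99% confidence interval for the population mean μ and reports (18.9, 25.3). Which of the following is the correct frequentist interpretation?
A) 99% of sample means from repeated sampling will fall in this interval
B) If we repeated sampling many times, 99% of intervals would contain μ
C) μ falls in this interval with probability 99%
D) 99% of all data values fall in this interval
B

A) Wrong — coverage applies to intervals containing μ, not to future x̄ values.
B) Correct — this is the frequentist long-run coverage interpretation.
C) Wrong — μ is fixed; the randomness lives in the interval, not in μ.
D) Wrong — a CI is about the parameter μ, not individual data values.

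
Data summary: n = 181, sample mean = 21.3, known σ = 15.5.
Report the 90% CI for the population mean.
(19.40, 23.20)

z-interval (σ known):
z* = 1.645 for 90% confidence

Margin of error = z* · σ/√n = 1.645 · 15.5/√181 = 1.90

CI: (21.3 - 1.90, 21.3 + 1.90) = (19.40, 23.20)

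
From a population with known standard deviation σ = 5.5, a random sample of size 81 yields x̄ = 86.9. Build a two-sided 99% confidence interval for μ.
(85.33, 88.47)

z-interval (σ known):
z* = 2.576 for 99% confidence

Margin of error = z* · σ/√n = 2.576 · 5.5/√81 = 1.57

CI: (86.9 - 1.57, 86.9 + 1.57) = (85.33, 88.47)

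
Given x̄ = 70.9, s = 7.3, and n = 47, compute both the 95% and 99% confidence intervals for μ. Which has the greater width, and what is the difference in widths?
99% CI is wider by 1.43

df = 46
95% CI: t* = 2.013, (68.76, 73.04), width = 2 · t* · s/√n = 4.29
99% CI: t* = 2.687, (68.04, 73.76), width = 2 · t* · s/√n = 5.72

The 99% CI is wider by 5.72 - 4.29 = 1.43.
Higher confidence requires a wider interval.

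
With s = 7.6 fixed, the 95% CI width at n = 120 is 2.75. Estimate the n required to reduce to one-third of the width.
n ≈ 1080

CI width ∝ 1/√n
To reduce width by factor 3, need √n to grow by 3 → need 3² = 9 times as many samples.

Current: n = 120, width = 2.75
New: n = 1080, width ≈ 0.91

Width reduced by factor of 2.75/0.91 = 3.02.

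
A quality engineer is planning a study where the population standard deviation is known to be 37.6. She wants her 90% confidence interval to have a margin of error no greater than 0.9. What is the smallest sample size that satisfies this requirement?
n ≥ 4724

For margin E ≤ 0.9:
n ≥ (z* · σ / E)²
n ≥ (1.645 · 37.6 / 0.9)²
n ≥ 4723.05

Minimum n = 4724 (rounding up)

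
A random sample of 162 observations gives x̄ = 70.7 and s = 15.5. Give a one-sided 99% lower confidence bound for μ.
μ ≥ 67.84

Lower bound (one-sided):
t* = 2.350 (one-sided for 99%)
Lower bound = x̄ - t* · s/√n = 70.7 - 2.350 · 15.5/√162 = 67.84

We are 99% confident that μ ≥ 67.84.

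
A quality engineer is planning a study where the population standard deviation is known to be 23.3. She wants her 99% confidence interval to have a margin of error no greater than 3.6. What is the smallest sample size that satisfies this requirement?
n ≥ 278

For margin E ≤ 3.6:
n ≥ (z* · σ / E)²
n ≥ (2.576 · 23.3 / 3.6)²
n ≥ 277.97

Minimum n = 278 (rounding up)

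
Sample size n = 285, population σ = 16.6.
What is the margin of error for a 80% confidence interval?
Margin of error = 1.26

Margin of error = z* · σ/√n
= 1.282 · 16.6/√285
= 1.282 · 16.6/16.8819
= 1.26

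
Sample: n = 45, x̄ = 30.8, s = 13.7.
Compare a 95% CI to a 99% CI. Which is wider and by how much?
99% CI is wider by 2.77

df = 44
95% CI: t* = 2.015, (26.68, 34.92), width = 2 · t* · s/√n = 8.23
99% CI: t* = 2.692, (25.30, 36.30), width = 2 · t* · s/√n = 11.00

The 99% CI is wider by 11.00 - 8.23 = 2.77.
Higher confidence requires a wider interval.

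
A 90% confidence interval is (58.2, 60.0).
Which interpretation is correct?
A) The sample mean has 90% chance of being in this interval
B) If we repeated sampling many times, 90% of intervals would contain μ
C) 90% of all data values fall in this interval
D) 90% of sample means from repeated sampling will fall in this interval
B

A) Wrong — x̄ is observed and sits in the interval by construction.
B) Correct — this is the frequentist long-run coverage interpretation.
C) Wrong — a CI is about the parameter μ, not individual data values.
D) Wrong — coverage applies to intervals containing μ, not to future x̄ values.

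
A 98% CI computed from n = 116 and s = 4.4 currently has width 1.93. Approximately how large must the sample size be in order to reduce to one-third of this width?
n ≈ 1044

CI width ∝ 1/√n
To reduce width by factor 3, need √n to grow by 3 → need 3² = 9 times as many samples.

Current: n = 116, width = 1.93
New: n = 1044, width ≈ 0.63

Width reduced by factor of 1.93/0.63 = 3.06.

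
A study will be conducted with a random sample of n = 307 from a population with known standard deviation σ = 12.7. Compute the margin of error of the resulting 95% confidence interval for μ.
Margin of error = 1.42

Margin of error = z* · σ/√n
= 1.960 · 12.7/√307
= 1.960 · 12.7/17.5214
= 1.42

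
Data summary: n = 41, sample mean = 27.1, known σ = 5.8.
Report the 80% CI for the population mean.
(25.94, 28.26)

z-interval (σ known):
z* = 1.282 for 80% confidence

Margin of error = z* · σ/√n = 1.282 · 5.8/√41 = 1.16

CI: (27.1 - 1.16, 27.1 + 1.16) = (25.94, 28.26)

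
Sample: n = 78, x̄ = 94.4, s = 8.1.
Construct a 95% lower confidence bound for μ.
μ ≥ 92.87

Lower bound (one-sided):
t* = 1.665 (one-sided for 95%)
Lower bound = x̄ - t* · s/√n = 94.4 - 1.665 · 8.1/√78 = 92.87

We are 95% confident that μ ≥ 92.87.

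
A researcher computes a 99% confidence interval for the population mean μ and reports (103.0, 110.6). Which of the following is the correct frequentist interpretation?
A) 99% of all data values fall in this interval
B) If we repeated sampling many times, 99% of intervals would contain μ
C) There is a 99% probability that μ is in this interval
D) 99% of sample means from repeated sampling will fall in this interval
B

A) Wrong — a CI is about the parameter μ, not individual data values.
B) Correct — this is the frequentist long-run coverage interpretation.
C) Wrong — μ is fixed; the randomness lives in the interval, not in μ.
D) Wrong — coverage applies to intervals containing μ, not to future x̄ values.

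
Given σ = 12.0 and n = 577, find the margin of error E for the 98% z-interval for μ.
Margin of error = 1.16

Margin of error = z* · σ/√n
= 2.326 · 12.0/√577
= 2.326 · 12.0/24.0208
= 1.16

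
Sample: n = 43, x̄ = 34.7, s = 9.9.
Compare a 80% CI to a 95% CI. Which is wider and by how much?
95% CI is wider by 2.16

df = 42
80% CI: t* = 1.302, (32.73, 36.67), width = 2 · t* · s/√n = 3.93
95% CI: t* = 2.018, (31.65, 37.75), width = 2 · t* · s/√n = 6.09

The 95% CI is wider by 6.09 - 3.93 = 2.16.
Higher confidence requires a wider interval.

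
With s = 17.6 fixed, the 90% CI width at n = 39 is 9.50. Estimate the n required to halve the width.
n ≈ 156

CI width ∝ 1/√n
To reduce width by factor 2, need √n to grow by 2 → need 2² = 4 times as many samples.

Current: n = 39, width = 9.50
New: n = 156, width ≈ 4.66

Width reduced by factor of 9.50/4.66 = 2.04.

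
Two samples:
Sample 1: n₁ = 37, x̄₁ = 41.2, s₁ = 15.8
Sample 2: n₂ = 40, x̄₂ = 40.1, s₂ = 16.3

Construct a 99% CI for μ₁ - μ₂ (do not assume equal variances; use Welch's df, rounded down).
(-8.57, 10.77)

Difference: x̄₁ - x̄₂ = 1.10
SE = √(s₁²/n₁ + s₂²/n₂) = √(15.8²/37 + 16.3²/40) = 3.6591
df = 74.83 → 74 (Welch–Satterthwaite, rounded down)
t* = 2.644

CI: 1.10 ± 2.644 · 3.6591 = 1.10 ± 9.67 = (-8.57, 10.77)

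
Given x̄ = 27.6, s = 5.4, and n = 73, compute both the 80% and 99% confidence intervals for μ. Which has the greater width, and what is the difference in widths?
99% CI is wider by 1.71

df = 72
80% CI: t* = 1.293, (26.78, 28.42), width = 2 · t* · s/√n = 1.63
99% CI: t* = 2.646, (25.93, 29.27), width = 2 · t* · s/√n = 3.34

The 99% CI is wider by 3.34 - 1.63 = 1.71.
Higher confidence requires a wider interval.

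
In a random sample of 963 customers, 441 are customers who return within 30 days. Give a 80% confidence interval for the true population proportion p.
(0.437, 0.479)

Proportion CI:
p̂ = 441/963 = 0.45794
SE = √(p̂(1-p̂)/n) = √(0.45794 · 0.54206 / 963) = 0.01606

z* = 1.282
Margin = z* · SE = 1.282 · 0.01606 = 0.0206

CI: 0.45794 ± 0.0206 = (0.437, 0.479)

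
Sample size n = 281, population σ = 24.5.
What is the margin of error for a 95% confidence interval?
Margin of error = 2.86

Margin of error = z* · σ/√n
= 1.960 · 24.5/√281
= 1.960 · 24.5/16.7631
= 2.86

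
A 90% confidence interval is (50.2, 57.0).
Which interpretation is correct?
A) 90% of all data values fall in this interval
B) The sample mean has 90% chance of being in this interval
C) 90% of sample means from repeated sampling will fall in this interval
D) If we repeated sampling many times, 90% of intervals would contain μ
D

A) Wrong — a CI is about the parameter μ, not individual data values.
B) Wrong — x̄ is observed and sits in the interval by construction.
C) Wrong — coverage applies to intervals containing μ, not to future x̄ values.
D) Correct — this is the frequentist long-run coverage interpretation.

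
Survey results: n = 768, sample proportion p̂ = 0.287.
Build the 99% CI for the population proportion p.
(0.245, 0.329)

Proportion CI:
SE = √(p̂(1-p̂)/n) = √(0.287 · 0.713 / 768) = 0.01632

z* = 2.576
Margin = z* · SE = 2.576 · 0.01632 = 0.0420

CI: 0.287 ± 0.0420 = (0.245, 0.329)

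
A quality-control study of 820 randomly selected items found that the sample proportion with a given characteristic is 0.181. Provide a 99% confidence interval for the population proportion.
(0.146, 0.216)

Proportion CI:
SE = √(p̂(1-p̂)/n) = √(0.181 · 0.819 / 820) = 0.01345

z* = 2.576
Margin = z* · SE = 2.576 · 0.01345 = 0.0346

CI: 0.181 ± 0.0346 = (0.146, 0.216)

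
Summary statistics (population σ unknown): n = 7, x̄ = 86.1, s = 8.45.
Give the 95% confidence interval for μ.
(78.28, 93.92)

t-interval (σ unknown):
df = n - 1 = 6
t* = 2.447 for 95% confidence

Margin of error = t* · s/√n = 2.447 · 8.45/√7 = 7.82

CI: (78.28, 93.92)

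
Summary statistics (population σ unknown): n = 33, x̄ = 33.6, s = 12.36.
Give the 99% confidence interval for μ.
(27.71, 39.49)

t-interval (σ unknown):
df = n - 1 = 32
t* = 2.738 for 99% confidence

Margin of error = t* · s/√n = 2.738 · 12.36/√33 = 5.89

CI: (27.71, 39.49)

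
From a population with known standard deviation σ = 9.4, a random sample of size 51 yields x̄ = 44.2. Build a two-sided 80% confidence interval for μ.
(42.51, 45.89)

z-interval (σ known):
z* = 1.282 for 80% confidence

Margin of error = z* · σ/√n = 1.282 · 9.4/√51 = 1.69

CI: (44.2 - 1.69, 44.2 + 1.69) = (42.51, 45.89)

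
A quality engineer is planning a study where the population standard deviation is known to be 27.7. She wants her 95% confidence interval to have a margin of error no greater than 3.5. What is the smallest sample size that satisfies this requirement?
n ≥ 241

For margin E ≤ 3.5:
n ≥ (z* · σ / E)²
n ≥ (1.960 · 27.7 / 3.5)²
n ≥ 240.62

Minimum n = 241 (rounding up)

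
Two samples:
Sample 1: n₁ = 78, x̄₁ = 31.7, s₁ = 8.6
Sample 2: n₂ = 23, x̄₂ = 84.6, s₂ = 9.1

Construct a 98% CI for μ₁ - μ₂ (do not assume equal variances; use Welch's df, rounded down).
(-58.11, -47.69)

Difference: x̄₁ - x̄₂ = -52.90
SE = √(s₁²/n₁ + s₂²/n₂) = √(8.6²/78 + 9.1²/23) = 2.1328
df = 34.43 → 34 (Welch–Satterthwaite, rounded down)
t* = 2.441

CI: -52.90 ± 2.441 · 2.1328 = -52.90 ± 5.21 = (-58.11, -47.69)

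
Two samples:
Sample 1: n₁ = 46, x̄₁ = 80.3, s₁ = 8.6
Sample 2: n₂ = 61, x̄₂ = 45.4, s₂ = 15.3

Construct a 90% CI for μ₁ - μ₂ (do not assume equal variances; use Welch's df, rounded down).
(31.02, 38.78)

Difference: x̄₁ - x̄₂ = 34.90
SE = √(s₁²/n₁ + s₂²/n₂) = √(8.6²/46 + 15.3²/61) = 2.3335
df = 97.90 → 97 (Welch–Satterthwaite, rounded down)
t* = 1.661

CI: 34.90 ± 1.661 · 2.3335 = 34.90 ± 3.88 = (31.02, 38.78)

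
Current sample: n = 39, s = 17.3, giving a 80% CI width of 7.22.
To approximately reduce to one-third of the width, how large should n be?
n ≈ 351

CI width ∝ 1/√n
To reduce width by factor 3, need √n to grow by 3 → need 3² = 9 times as many samples.

Current: n = 39, width = 7.22
New: n = 351, width ≈ 2.37

Width reduced by factor of 7.22/2.37 = 3.05.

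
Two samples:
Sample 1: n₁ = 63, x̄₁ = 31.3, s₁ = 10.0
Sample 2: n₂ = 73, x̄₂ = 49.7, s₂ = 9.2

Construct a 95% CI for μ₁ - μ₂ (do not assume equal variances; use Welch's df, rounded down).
(-21.68, -15.12)

Difference: x̄₁ - x̄₂ = -18.40
SE = √(s₁²/n₁ + s₂²/n₂) = √(10.0²/63 + 9.2²/73) = 1.6573
df = 127.21 → 127 (Welch–Satterthwaite, rounded down)
t* = 1.979

CI: -18.40 ± 1.979 · 1.6573 = -18.40 ± 3.28 = (-21.68, -15.12)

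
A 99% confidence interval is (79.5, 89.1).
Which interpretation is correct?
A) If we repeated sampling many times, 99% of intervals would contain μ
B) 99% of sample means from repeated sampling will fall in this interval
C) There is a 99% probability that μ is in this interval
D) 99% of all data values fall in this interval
A

A) Correct — this is the frequentist long-run coverage interpretation.
B) Wrong — coverage applies to intervals containing μ, not to future x̄ values.
C) Wrong — μ is fixed; the randomness lives in the interval, not in μ.
D) Wrong — a CI is about the parameter μ, not individual data values.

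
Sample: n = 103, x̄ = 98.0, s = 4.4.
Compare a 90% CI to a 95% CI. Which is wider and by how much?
95% CI is wider by 0.28

df = 102
90% CI: t* = 1.660, (97.28, 98.72), width = 2 · t* · s/√n = 1.44
95% CI: t* = 1.983, (97.14, 98.86), width = 2 · t* · s/√n = 1.72

The 95% CI is wider by 1.72 - 1.44 = 0.28.
Higher confidence requires a wider interval.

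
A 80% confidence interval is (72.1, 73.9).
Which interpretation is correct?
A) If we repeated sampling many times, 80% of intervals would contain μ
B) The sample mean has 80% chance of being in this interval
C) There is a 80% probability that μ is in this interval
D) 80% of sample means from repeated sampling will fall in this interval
A

A) Correct — this is the frequentist long-run coverage interpretation.
B) Wrong — x̄ is observed and sits in the interval by construction.
C) Wrong — μ is fixed; the randomness lives in the interval, not in μ.
D) Wrong — coverage applies to intervals containing μ, not to future x̄ values.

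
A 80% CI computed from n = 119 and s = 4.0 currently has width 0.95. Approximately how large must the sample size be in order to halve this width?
n ≈ 476

CI width ∝ 1/√n
To reduce width by factor 2, need √n to grow by 2 → need 2² = 4 times as many samples.

Current: n = 119, width = 0.95
New: n = 476, width ≈ 0.47

Width reduced by factor of 0.95/0.47 = 2.02.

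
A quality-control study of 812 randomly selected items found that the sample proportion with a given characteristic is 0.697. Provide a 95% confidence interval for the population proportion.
(0.665, 0.729)

Proportion CI:
SE = √(p̂(1-p̂)/n) = √(0.697 · 0.303 / 812) = 0.01613

z* = 1.960
Margin = z* · SE = 1.960 · 0.01613 = 0.0316

CI: 0.697 ± 0.0316 = (0.665, 0.729)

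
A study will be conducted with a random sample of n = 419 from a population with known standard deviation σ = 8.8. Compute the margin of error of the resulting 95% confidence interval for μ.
Margin of error = 0.84

Margin of error = z* · σ/√n
= 1.960 · 8.8/√419
= 1.960 · 8.8/20.4695
= 0.84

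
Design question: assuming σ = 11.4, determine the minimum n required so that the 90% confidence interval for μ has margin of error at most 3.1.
n ≥ 37

For margin E ≤ 3.1:
n ≥ (z* · σ / E)²
n ≥ (1.645 · 11.4 / 3.1)²
n ≥ 36.59

Minimum n = 37 (rounding up)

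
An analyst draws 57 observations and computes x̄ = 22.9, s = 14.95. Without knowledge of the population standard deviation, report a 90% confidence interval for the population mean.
(19.59, 26.21)

t-interval (σ unknown):
df = n - 1 = 56
t* = 1.673 for 90% confidence

Margin of error = t* · s/√n = 1.673 · 14.95/√57 = 3.31

CI: (19.59, 26.21)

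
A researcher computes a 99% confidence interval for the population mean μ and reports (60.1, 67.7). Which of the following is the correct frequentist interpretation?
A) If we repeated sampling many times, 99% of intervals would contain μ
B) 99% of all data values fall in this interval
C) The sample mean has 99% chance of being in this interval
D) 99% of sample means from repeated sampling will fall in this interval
A

A) Correct — this is the frequentist long-run coverage interpretation.
B) Wrong — a CI is about the parameter μ, not individual data values.
C) Wrong — x̄ is observed and sits in the interval by construction.
D) Wrong — coverage applies to intervals containing μ, not to future x̄ values.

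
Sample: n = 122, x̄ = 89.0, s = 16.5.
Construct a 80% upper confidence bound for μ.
μ ≤ 90.26

Upper bound (one-sided):
t* = 0.845 (one-sided for 80%)
Upper bound = x̄ + t* · s/√n = 89.0 + 0.845 · 16.5/√122 = 90.26

We are 80% confident that μ ≤ 90.26.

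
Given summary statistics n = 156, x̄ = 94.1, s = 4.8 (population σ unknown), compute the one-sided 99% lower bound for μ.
μ ≥ 93.20

Lower bound (one-sided):
t* = 2.351 (one-sided for 99%)
Lower bound = x̄ - t* · s/√n = 94.1 - 2.351 · 4.8/√156 = 93.20

We are 99% confident that μ ≥ 93.20.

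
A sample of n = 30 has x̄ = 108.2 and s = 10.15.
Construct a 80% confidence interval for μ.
(105.77, 110.63)

t-interval (σ unknown):
df = n - 1 = 29
t* = 1.311 for 80% confidence

Margin of error = t* · s/√n = 1.311 · 10.15/√30 = 2.43

CI: (105.77, 110.63)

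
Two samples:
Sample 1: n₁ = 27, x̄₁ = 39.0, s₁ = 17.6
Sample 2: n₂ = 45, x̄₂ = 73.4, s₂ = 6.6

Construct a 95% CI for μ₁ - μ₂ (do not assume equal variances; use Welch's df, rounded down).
(-41.60, -27.20)

Difference: x̄₁ - x̄₂ = -34.40
SE = √(s₁²/n₁ + s₂²/n₂) = √(17.6²/27 + 6.6²/45) = 3.5271
df = 30.44 → 30 (Welch–Satterthwaite, rounded down)
t* = 2.042

CI: -34.40 ± 2.042 · 3.5271 = -34.40 ± 7.20 = (-41.60, -27.20)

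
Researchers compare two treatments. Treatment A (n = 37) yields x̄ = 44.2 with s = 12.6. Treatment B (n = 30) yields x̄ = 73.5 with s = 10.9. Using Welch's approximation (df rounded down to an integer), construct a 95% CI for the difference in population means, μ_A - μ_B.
(-35.04, -23.56)

Difference: x̄₁ - x̄₂ = -29.30
SE = √(s₁²/n₁ + s₂²/n₂) = √(12.6²/37 + 10.9²/30) = 2.8725
df = 64.70 → 64 (Welch–Satterthwaite, rounded down)
t* = 1.998

CI: -29.30 ± 1.998 · 2.8725 = -29.30 ± 5.74 = (-35.04, -23.56)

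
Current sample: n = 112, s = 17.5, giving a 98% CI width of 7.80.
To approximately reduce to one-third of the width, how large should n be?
n ≈ 1008

CI width ∝ 1/√n
To reduce width by factor 3, need √n to grow by 3 → need 3² = 9 times as many samples.

Current: n = 112, width = 7.80
New: n = 1008, width ≈ 2.57

Width reduced by factor of 7.80/2.57 = 3.04.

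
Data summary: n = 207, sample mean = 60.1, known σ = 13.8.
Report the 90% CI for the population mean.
(58.52, 61.68)

z-interval (σ known):
z* = 1.645 for 90% confidence

Margin of error = z* · σ/√n = 1.645 · 13.8/√207 = 1.58

CI: (60.1 - 1.58, 60.1 + 1.58) = (58.52, 61.68)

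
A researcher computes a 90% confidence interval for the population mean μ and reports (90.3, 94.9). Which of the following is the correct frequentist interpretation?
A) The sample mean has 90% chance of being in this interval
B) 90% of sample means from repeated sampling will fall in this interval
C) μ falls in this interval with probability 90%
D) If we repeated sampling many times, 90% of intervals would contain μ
D

A) Wrong — x̄ is observed and sits in the interval by construction.
B) Wrong — coverage applies to intervals containing μ, not to future x̄ values.
C) Wrong — μ is fixed; the randomness lives in the interval, not in μ.
D) Correct — this is the frequentist long-run coverage interpretation.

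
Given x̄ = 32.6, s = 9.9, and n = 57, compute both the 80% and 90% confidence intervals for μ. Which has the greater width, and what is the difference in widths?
90% CI is wider by 0.99

df = 56
80% CI: t* = 1.297, (30.90, 34.30), width = 2 · t* · s/√n = 3.40
90% CI: t* = 1.673, (30.41, 34.79), width = 2 · t* · s/√n = 4.39

The 90% CI is wider by 4.39 - 3.40 = 0.99.
Higher confidence requires a wider interval.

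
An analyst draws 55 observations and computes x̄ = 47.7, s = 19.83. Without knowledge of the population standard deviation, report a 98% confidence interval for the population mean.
(41.29, 54.11)

t-interval (σ unknown):
df = n - 1 = 54
t* = 2.397 for 98% confidence

Margin of error = t* · s/√n = 2.397 · 19.83/√55 = 6.41

CI: (41.29, 54.11)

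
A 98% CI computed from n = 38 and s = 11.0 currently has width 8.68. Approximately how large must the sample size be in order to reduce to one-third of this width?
n ≈ 342

CI width ∝ 1/√n
To reduce width by factor 3, need √n to grow by 3 → need 3² = 9 times as many samples.

Current: n = 38, width = 8.68
New: n = 342, width ≈ 2.78

Width reduced by factor of 8.68/2.78 = 3.12.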